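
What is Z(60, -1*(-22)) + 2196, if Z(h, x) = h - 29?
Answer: 2227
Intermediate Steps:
Z(h, x) = -29 + h
Z(60, -1*(-22)) + 2196 = (-29 + 60) + 2196 = 31 + 2196 = 2227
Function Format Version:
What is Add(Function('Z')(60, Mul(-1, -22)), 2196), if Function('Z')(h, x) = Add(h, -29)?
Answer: 2227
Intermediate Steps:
Function('Z')(h, x) = Add(-29, h)
Add(Function('Z')(60, Mul(-1, -22)), 2196) = Add(Add(-29, 60), 2196) = Add(31, 2196) = 2227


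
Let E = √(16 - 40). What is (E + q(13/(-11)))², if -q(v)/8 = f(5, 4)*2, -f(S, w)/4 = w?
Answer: 65512 + 1024*I*√6 ≈ 65512.0 + 2508.3*I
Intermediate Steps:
f(S, w) = -4*w
q(v) = 256 (q(v) = -8*(-4*4)*2 = -(-128)*2 = -8*(-32) = 256)
E = 2*I*√6 (E = √(-24) = 2*I*√6 ≈ 4.899*I)
(E + q(13/(-11)))² = (2*I*√6 + 256)² = (256 + 2*I*√6)²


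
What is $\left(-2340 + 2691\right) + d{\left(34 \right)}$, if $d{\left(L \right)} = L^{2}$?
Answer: $1507$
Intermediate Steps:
$\left(-2340 + 2691\right) + d{\left(34 \right)} = \left(-2340 + 2691\right) + 34^{2} = 351 + 1156 = 1507$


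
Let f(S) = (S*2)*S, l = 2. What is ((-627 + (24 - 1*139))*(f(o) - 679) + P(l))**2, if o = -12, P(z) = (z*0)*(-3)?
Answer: 84170774884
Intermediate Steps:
P(z) = 0 (P(z) = 0*(-3) = 0)
f(S) = 2*S**2 (f(S) = (2*S)*S = 2*S**2)
((-627 + (24 - 1*139))*(f(o) - 679) + P(l))**2 = ((-627 + (24 - 1*139))*(2*(-12)**2 - 679) + 0)**2 = ((-627 + (24 - 139))*(2*144 - 679) + 0)**2 = ((-627 - 115)*(288 - 679) + 0)**2 = (-742*(-391) + 0)**2 = (290122 + 0)**2 = 290122**2 = 84170774884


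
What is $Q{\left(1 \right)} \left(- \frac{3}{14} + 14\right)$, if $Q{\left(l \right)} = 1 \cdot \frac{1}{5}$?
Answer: $\frac{193}{70} \approx 2.7571$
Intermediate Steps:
$Q{\left(l \right)} = \frac{1}{5}$ ($Q{\left(l \right)} = 1 \cdot \frac{1}{5} = \frac{1}{5}$)
$Q{\left(1 \right)} \left(- \frac{3}{14} + 14\right) = \frac{- \frac{3}{14} + 14}{5} = \frac{1}{5} \cdot \frac{193}{14} = \frac{193}{70}$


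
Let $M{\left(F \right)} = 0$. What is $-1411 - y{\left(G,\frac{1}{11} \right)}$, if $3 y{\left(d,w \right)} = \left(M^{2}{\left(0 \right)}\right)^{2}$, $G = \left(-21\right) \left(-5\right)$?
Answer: $-1411$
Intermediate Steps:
$G = 105$
$y{\left(d,w \right)} = 0$ ($y{\left(d,w \right)} = \frac{\left(0^{2}\right)^{2}}{3} = \frac{0^{2}}{3} = \frac{1}{3} \cdot 0 = 0$)
$-1411 - y{\left(G,\frac{1}{11} \right)} = -1411 - 0 = -1411 + 0 = -1411$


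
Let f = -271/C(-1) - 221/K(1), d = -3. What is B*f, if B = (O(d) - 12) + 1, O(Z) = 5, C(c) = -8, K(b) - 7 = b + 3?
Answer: -3639/44 ≈ -82.705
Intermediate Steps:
K(b) = 10 + b (K(b) = 7 + (b + 3) = 7 + (3 + b) = 10 + b)
B = -6 (B = (5 - 12) + 1 = -7 + 1 = -6)
f = 1213/88 (f = -271/(-8) - 221/(10 + 1) = -271*(-⅛) - 221/11 = 271/8 - 221*1/11 = 271/8 - 221/11 = 1213/88 ≈ 13.784)
B*f = -6*1213/88 = -3639/44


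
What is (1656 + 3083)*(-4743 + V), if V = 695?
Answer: -19183472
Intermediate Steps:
(1656 + 3083)*(-4743 + V) = (1656 + 3083)*(-4743 + 695) = 4739*(-4048) = -19183472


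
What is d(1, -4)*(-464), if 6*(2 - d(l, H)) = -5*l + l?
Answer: -3712/3 ≈ -1237.3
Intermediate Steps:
d(l, H) = 2 + 2*l/3 (d(l, H) = 2 - (-5*l + l)/6 = 2 - (-2)*l/3 = 2 + 2*l/3)
d(1, -4)*(-464) = (2 + (2/3)*1)*(-464) = (2 + 2/3)*(-464) = (8/3)*(-464) = -3712/3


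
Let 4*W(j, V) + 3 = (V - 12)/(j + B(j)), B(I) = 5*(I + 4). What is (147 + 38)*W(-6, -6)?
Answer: -2775/32 ≈ -86.719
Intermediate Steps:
B(I) = 20 + 5*I (B(I) = 5*(4 + I) = 20 + 5*I)
W(j, V) = -¾ + (-12 + V)/(4*(20 + 6*j)) (W(j, V) = -¾ + ((V - 12)/(j + (20 + 5*j)))/4 = -¾ + ((-12 + V)/(20 + 6*j))/4 = -¾ + (-12 + V)/(4*(20 + 6*j)))
(147 + 38)*W(-6, -6) = (147 + 38)*((-72 - 6 - 18*(-6))/(8*(10 + 3*(-6)))) = 185*((-72 - 6 + 108)/(8*(10 - 18))) = 185*((⅛)*30/(-8)) = 185*((⅛)*(-⅛)*30) = 185*(-15/32) = -2775/32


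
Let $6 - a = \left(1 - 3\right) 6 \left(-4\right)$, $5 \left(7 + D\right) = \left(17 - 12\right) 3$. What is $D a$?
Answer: $168$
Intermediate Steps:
$D = -4$ ($D = -7 + \frac{\left(17 - 12\right) 3}{5} = -7 + \frac{5 \cdot 3}{5} = -7 + \frac{1}{5} \cdot 15 = -7 + 3 = -4$)
$a = -42$ ($a = 6 - \left(1 - 3\right) 6 \left(-4\right) = 6 - \left(-2\right) 6 \left(-4\right) = 6 - \left(-12\right) \left(-4\right) = 6 - 48 = -42$)
$D a = \left(-4\right) \left(-42\right) = 168$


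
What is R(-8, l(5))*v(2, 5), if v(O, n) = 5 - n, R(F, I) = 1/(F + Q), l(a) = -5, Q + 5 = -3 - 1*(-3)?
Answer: 0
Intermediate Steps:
Q = -5 (Q = -5 + (-3 - 1*(-3)) = -5 + (-3 + 3) = -5 + 0 = -5)
R(F, I) = 1/(-5 + F) (R(F, I) = 1/(F - 5) = 1/(-5 + F))
R(-8, l(5))*v(2, 5) = (5 - 1*5)/(-5 - 8) = (5 - 5)/(-13) = -1/13*0 = 0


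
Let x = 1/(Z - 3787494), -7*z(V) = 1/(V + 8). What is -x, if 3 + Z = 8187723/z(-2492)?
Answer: -1/142364340027 ≈ -7.0242e-12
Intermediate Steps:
z(V) = -1/(7*(8 + V)) (z(V) = -1/(7*(V + 8)) = -1/(7*(8 + V)))
Z = 142368127521 (Z = -3 + 8187723/((-1/(56 + 7*(-2492)))) = -3 + 8187723/((-1/(56 - 17444))) = -3 + 8187723/((-1/(-17388))) = -3 + 8187723/((-1*(-1/17388))) = -3 + 8187723/(1/17388) = -3 + 8187723*17388 = -3 + 142368127524 = 142368127521)
x = 1/142364340027 (x = 1/(142368127521 - 3787494) = 1/142364340027 ≈ 7.0242e-12)
-x = -1*1/142364340027 = -1/142364340027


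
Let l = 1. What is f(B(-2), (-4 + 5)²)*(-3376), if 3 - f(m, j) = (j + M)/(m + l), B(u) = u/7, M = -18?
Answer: -452384/5 ≈ -90477.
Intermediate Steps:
B(u) = u/7 (B(u) = u*(⅐) = u/7)
f(m, j) = 3 - (-18 + j)/(1 + m) (f(m, j) = 3 - (j - 18)/(m + 1) = 3 - (-18 + j)/(1 + m))
f(B(-2), (-4 + 5)²)*(-3376) = ((21 - (-4 + 5)² + 3*((⅐)*(-2)))/(1 + (⅐)*(-2)))*(-3376) = ((21 - 1*1² + 3*(-2/7))/(1 - 2/7))*(-3376) = ((21 - 1*1 - 6/7)/(5/7))*(-3376) = (7*(21 - 1 - 6/7)/5)*(-3376) = ((7/5)*(134/7))*(-3376) = (134/5)*(-3376) = -452384/5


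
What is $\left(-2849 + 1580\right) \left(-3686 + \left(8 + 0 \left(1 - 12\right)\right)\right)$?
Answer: $4667382$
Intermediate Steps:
$\left(-2849 + 1580\right) \left(-3686 + \left(8 + 0 \left(1 - 12\right)\right)\right) = - 1269 \left(-3686 + \left(8 + 0 \left(-11\right)\right)\right) = - 1269 \left(-3686 + \left(8 + 0\right)\right) = - 1269 \left(-3686 + 8\right) = \left(-1269\right) \left(-3678\right) = 4667382$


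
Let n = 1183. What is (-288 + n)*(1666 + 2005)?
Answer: 3285545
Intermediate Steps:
(-288 + n)*(1666 + 2005) = (-288 + 1183)*(1666 + 2005) = 895*3671 = 3285545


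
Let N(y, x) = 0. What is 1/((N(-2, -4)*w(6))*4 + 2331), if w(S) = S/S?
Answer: 1/2331 ≈ 0.00042900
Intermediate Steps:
w(S) = 1
1/((N(-2, -4)*w(6))*4 + 2331) = 1/((0*1)*4 + 2331) = 1/(0*4 + 2331) = 1/(0 + 2331) = 1/2331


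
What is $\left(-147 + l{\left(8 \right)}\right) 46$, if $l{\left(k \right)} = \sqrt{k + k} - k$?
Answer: $-6946$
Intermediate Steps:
$l{\left(k \right)} = - k + \sqrt{2} \sqrt{k}$ ($l{\left(k \right)} = \sqrt{2 k} - k = \sqrt{2} \sqrt{k} - k = - k + \sqrt{2} \sqrt{k}$)
$\left(-147 + l{\left(8 \right)}\right) 46 = \left(-147 - \left(8 - \sqrt{2} \sqrt{8}\right)\right) 46 = \left(-147 - \left(8 - \sqrt{2} \cdot 2 \sqrt{2}\right)\right) 46 = \left(-147 + \left(-8 + 4\right)\right) 46 = \left(-147 - 4\right) 46 = \left(-151\right) 46 = -6946$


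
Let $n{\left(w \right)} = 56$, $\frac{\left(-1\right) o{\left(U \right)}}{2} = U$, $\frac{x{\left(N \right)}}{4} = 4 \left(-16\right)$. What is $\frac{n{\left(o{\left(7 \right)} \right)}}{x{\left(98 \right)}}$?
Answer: $- \frac{7}{32} \approx -0.21875$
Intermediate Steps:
$x{\left(N \right)} = -256$ ($x{\left(N \right)} = 4 \cdot 4 \left(-16\right) = 4 \left(-64\right) = -256$)
$o{\left(U \right)} = - 2 U$
$\frac{n{\left(o{\left(7 \right)} \right)}}{x{\left(98 \right)}} = \frac{56}{-256} = 56 \left(- \frac{1}{256}\right) = - \frac{7}{32}$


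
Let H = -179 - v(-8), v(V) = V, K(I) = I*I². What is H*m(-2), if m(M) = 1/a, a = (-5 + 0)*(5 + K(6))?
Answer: 171/1105 ≈ 0.15475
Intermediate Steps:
K(I) = I³
H = -171 (H = -179 - 1*(-8) = -179 + 8 = -171)
a = -1105 (a = (-5 + 0)*(5 + 6³) = -5*(5 + 216) = -5*221 = -1105)
m(M) = -1/1105 (m(M) = 1/(-1105) = -1/1105)
H*m(-2) = -171*(-1/1105) = 171/1105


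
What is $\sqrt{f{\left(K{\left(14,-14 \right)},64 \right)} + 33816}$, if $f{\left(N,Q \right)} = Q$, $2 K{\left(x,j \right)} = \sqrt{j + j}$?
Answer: $22 \sqrt{70} \approx 184.07$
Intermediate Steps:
$K{\left(x,j \right)} = \frac{\sqrt{2} \sqrt{j}}{2}$ ($K{\left(x,j \right)} = \frac{\sqrt{j + j}}{2} = \frac{\sqrt{2 j}}{2} = \frac{\sqrt{2} \sqrt{j}}{2}$)
$\sqrt{f{\left(K{\left(14,-14 \right)},64 \right)} + 33816} = \sqrt{64 + 33816} = \sqrt{33880} = 22 \sqrt{70}$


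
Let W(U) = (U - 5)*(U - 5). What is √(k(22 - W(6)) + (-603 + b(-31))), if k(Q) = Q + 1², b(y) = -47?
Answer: 2*I*√157 ≈ 25.06*I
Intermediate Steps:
W(U) = (-5 + U)² (W(U) = (-5 + U)*(-5 + U) = (-5 + U)²)
k(Q) = 1 + Q (k(Q) = Q + 1 = 1 + Q)
√(k(22 - W(6)) + (-603 + b(-31))) = √((1 + (22 - (-5 + 6)²)) + (-603 - 47)) = √((1 + (22 - 1*1²)) - 650) = √((1 + (22 - 1*1)) - 650) = √((1 + (22 - 1)) - 650) = √((1 + 21) - 650) = √(22 - 650) = √(-628) = 2*I*√157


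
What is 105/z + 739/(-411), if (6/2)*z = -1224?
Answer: -114889/55896 ≈ -2.0554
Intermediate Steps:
z = -408 (z = (⅓)*(-1224) = -408)
105/z + 739/(-411) = 105/(-408) + 739/(-411) = 105*(-1/408) + 739*(-1/411) = -35/136 - 739/411 = -114889/55896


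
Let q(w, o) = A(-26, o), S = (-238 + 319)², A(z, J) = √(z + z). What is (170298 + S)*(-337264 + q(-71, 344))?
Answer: -59648173776 + 353718*I*√13 ≈ -5.9648e+10 + 1.2753e+6*I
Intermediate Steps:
A(z, J) = √2*√z (A(z, J) = √(2*z) = √2*√z)
S = 6561 (S = 81² = 6561)
q(w, o) = 2*I*√13 (q(w, o) = √2*√(-26) = √2*(I*√26) = 2*I*√13)
(170298 + S)*(-337264 + q(-71, 344)) = (170298 + 6561)*(-337264 + 2*I*√13) = 176859*(-337264 + 2*I*√13) = -59648173776 + 353718*I*√13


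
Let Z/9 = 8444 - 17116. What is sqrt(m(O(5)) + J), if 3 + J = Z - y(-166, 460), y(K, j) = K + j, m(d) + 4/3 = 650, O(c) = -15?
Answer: I*sqrt(699267)/3 ≈ 278.74*I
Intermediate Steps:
Z = -78048 (Z = 9*(8444 - 17116) = 9*(-8672) = -78048)
m(d) = 1946/3 (m(d) = -4/3 + 650 = 1946/3)
J = -78345 (J = -3 + (-78048 - (-166 + 460)) = -3 + (-78048 - 1*294) = -3 + (-78048 - 294) = -3 - 78342 = -78345)
sqrt(m(O(5)) + J) = sqrt(1946/3 - 78345) = sqrt(-233089/3) = I*sqrt(699267)/3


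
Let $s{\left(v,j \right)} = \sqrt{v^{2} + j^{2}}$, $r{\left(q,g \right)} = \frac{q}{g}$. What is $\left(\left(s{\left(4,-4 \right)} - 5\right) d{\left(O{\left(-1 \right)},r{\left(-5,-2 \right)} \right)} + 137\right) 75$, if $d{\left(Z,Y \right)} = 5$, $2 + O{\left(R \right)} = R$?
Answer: $8400 + 1500 \sqrt{2} \approx 10521.0$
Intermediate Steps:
$O{\left(R \right)} = -2 + R$
$s{\left(v,j \right)} = \sqrt{j^{2} + v^{2}}$
$\left(\left(s{\left(4,-4 \right)} - 5\right) d{\left(O{\left(-1 \right)},r{\left(-5,-2 \right)} \right)} + 137\right) 75 = \left(\left(\sqrt{\left(-4\right)^{2} + 4^{2}} - 5\right) 5 + 137\right) 75 = \left(\left(\sqrt{16 + 16} - 5\right) 5 + 137\right) 75 = \left(\left(\sqrt{32} - 5\right) 5 + 137\right) 75 = \left(\left(4 \sqrt{2} - 5\right) 5 + 137\right) 75 = \left(\left(-5 + 4 \sqrt{2}\right) 5 + 137\right) 75 = \left(\left(-25 + 20 \sqrt{2}\right) + 137\right) 75 = \left(112 + 20 \sqrt{2}\right) 75 = 8400 + 1500 \sqrt{2}$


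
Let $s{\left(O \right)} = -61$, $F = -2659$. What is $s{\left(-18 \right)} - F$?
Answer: $2598$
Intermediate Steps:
$s{\left(-18 \right)} - F = -61 - -2659 = -61 + 2659 = 2598$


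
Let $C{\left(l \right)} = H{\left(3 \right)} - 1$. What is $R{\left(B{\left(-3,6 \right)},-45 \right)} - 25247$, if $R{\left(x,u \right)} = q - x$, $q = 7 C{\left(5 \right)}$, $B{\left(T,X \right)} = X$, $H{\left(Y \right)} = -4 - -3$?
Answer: $-25267$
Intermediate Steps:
$H{\left(Y \right)} = -1$ ($H{\left(Y \right)} = -4 + 3 = -1$)
$C{\left(l \right)} = -2$ ($C{\left(l \right)} = -1 - 1 = -2$)
$q = -14$ ($q = 7 \left(-2\right) = -14$)
$R{\left(x,u \right)} = -14 - x$
$R{\left(B{\left(-3,6 \right)},-45 \right)} - 25247 = \left(-14 - 6\right) - 25247 = -20 - 25247 = -25267$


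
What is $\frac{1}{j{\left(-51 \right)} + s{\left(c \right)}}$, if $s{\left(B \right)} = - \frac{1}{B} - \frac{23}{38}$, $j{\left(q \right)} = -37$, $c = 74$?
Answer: $- \frac{703}{26446} \approx -0.026582$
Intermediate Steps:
$s{\left(B \right)} = - \frac{23}{38} - \frac{1}{B}$ ($s{\left(B \right)} = - \frac{1}{B} - \frac{23}{38} = - \frac{23}{38} - \frac{1}{B}$)
$\frac{1}{j{\left(-51 \right)} + s{\left(c \right)}} = \frac{1}{-37 - \frac{435}{703}} = \frac{1}{- \frac{26446}{703}} = - \frac{703}{26446}$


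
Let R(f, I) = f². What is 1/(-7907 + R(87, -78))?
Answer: -1/338 ≈ -0.0029586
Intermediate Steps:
1/(-7907 + R(87, -78)) = 1/(-7907 + 87²) = 1/(-7907 + 7569) = 1/(-338) = -1/338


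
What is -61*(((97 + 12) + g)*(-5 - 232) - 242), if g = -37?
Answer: 1055666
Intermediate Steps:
-61*(((97 + 12) + g)*(-5 - 232) - 242) = -61*(((97 + 12) - 37)*(-5 - 232) - 242) = -61*((109 - 37)*(-237) - 242) = -61*(72*(-237) - 242) = -61*(-17064 - 242) = -61*(-17306) = 1055666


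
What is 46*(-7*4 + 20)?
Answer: -368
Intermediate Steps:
46*(-7*4 + 20) = 46*(-28 + 20) = 46*(-8) = -368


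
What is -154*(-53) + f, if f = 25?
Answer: 8187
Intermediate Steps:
-154*(-53) + f = -154*(-53) + 25 = 8162 + 25 = 8187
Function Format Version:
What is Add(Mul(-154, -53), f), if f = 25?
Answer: 8187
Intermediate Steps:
Add(Mul(-154, -53), f) = Add(Mul(-154, -53), 25) = Add(8162, 25) = 8187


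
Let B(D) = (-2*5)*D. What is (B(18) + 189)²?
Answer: 81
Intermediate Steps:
B(D) = -10*D
(B(18) + 189)² = (-10*18 + 189)² = (-180 + 189)² = 9² = 81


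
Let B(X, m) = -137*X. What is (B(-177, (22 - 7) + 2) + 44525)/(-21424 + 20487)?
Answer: -68774/937 ≈ -73.398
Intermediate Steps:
(B(-177, (22 - 7) + 2) + 44525)/(-21424 + 20487) = (-137*(-177) + 44525)/(-21424 + 20487) = (24249 + 44525)/(-937) = 68774*(-1/937) = -68774/937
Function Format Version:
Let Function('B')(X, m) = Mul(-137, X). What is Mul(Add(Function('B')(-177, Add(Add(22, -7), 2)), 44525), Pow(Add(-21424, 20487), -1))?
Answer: Rational(-68774, 937) ≈ -73.398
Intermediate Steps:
Mul(Add(Function('B')(-177, Add(Add(22, -7), 2)), 44525), Pow(Add(-21424, 20487), -1)) = Mul(Add(Mul(-137, -177), 44525), Pow(Add(-21424, 20487), -1)) = Mul(Add(24249, 44525), Pow(-937, -1)) = Mul(68774, Rational(-1, 937)) = Rational(-68774, 937)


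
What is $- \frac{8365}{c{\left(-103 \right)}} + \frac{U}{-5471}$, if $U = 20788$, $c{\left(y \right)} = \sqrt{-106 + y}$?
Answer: $- \frac{20788}{5471} + \frac{8365 i \sqrt{209}}{209} \approx -3.7997 + 578.62 i$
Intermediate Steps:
$- \frac{8365}{c{\left(-103 \right)}} + \frac{U}{-5471} = - \frac{8365}{\sqrt{-106 - 103}} + \frac{20788}{-5471} = - \frac{8365}{\sqrt{-209}} + 20788 \left(- \frac{1}{5471}\right) = - \frac{8365}{i \sqrt{209}} - \frac{20788}{5471} = - 8365 \left(- \frac{i \sqrt{209}}{209}\right) - \frac{20788}{5471} = \frac{8365 i \sqrt{209}}{209} - \frac{20788}{5471} = - \frac{20788}{5471} + \frac{8365 i \sqrt{209}}{209}$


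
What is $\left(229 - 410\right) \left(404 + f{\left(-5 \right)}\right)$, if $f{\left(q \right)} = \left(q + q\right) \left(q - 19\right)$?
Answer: $-116564$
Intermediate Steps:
$f{\left(q \right)} = 2 q \left(-19 + q\right)$
$\left(229 - 410\right) \left(404 + f{\left(-5 \right)}\right) = \left(229 - 410\right) \left(404 + 2 \left(-5\right) \left(-19 - 5\right)\right) = - 181 \left(404 + 2 \left(-5\right) \left(-24\right)\right) = - 181 \left(404 + 240\right) = \left(-181\right) 644 = -116564$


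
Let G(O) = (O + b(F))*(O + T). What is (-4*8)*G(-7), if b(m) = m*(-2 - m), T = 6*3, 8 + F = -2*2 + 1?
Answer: 37312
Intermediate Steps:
F = -11 (F = -8 + (-2*2 + 1) = -8 + (-4 + 1) = -8 - 3 = -11)
T = 18
G(O) = (-99 + O)*(18 + O) (G(O) = (O - 1*(-11)*(2 - 11))*(O + 18) = (O - 1*(-11)*(-9))*(18 + O) = (O - 99)*(18 + O) = (-99 + O)*(18 + O))
(-4*8)*G(-7) = (-4*8)*(-1782 + (-7)² - 81*(-7)) = -32*(-1782 + 49 + 567) = -32*(-1166) = 37312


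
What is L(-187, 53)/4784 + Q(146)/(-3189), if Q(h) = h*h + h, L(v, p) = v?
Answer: -34423517/5085392 ≈ -6.7691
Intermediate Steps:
Q(h) = h + h**2 (Q(h) = h**2 + h = h + h**2)
L(-187, 53)/4784 + Q(146)/(-3189) = -187/4784 + (146*(1 + 146))/(-3189) = -187*1/4784 + (146*147)*(-1/3189) = -187/4784 + 21462*(-1/3189) = -187/4784 - 7154/1063 = -34423517/5085392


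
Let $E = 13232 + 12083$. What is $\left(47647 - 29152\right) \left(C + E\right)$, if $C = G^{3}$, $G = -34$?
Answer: $-258726555$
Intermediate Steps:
$C = -39304$ ($C = \left(-34\right)^{3} = -39304$)
$E = 25315$
$\left(47647 - 29152\right) \left(C + E\right) = \left(47647 - 29152\right) \left(-39304 + 25315\right) = 18495 \left(-13989\right) = -258726555$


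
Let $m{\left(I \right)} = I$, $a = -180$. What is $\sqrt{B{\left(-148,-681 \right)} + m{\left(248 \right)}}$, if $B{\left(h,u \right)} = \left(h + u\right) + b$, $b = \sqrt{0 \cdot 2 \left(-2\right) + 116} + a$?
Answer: $\sqrt{-761 + 2 \sqrt{29}} \approx 27.39 i$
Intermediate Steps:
$b = -180 + 2 \sqrt{29}$ ($b = \sqrt{0 \cdot 2 \left(-2\right) + 116} - 180 = \sqrt{0 \left(-2\right) + 116} - 180 = \sqrt{0 + 116} - 180 = \sqrt{116} - 180 = 2 \sqrt{29} - 180 = -180 + 2 \sqrt{29} \approx -169.23$)
$B{\left(h,u \right)} = -180 + h + u + 2 \sqrt{29}$ ($B{\left(h,u \right)} = \left(h + u\right) - \left(180 - 2 \sqrt{29}\right) = -180 + h + u + 2 \sqrt{29}$)
$\sqrt{B{\left(-148,-681 \right)} + m{\left(248 \right)}} = \sqrt{\left(-180 - 148 - 681 + 2 \sqrt{29}\right) + 248} = \sqrt{\left(-1009 + 2 \sqrt{29}\right) + 248} = \sqrt{-761 + 2 \sqrt{29}}$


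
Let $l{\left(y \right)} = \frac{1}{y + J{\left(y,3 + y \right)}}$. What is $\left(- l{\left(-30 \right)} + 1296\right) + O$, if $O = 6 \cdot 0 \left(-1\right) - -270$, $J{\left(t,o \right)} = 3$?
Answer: $\frac{42283}{27} \approx 1566.0$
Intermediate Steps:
$l{\left(y \right)} = \frac{1}{3 + y}$ ($l{\left(y \right)} = \frac{1}{y + 3} = \frac{1}{3 + y}$)
$O = 270$ ($O = 0 \left(-1\right) + 270 = 0 + 270 = 270$)
$\left(- l{\left(-30 \right)} + 1296\right) + O = \left(- \frac{1}{3 - 30} + 1296\right) + 270 = \left(- \frac{1}{-27} + 1296\right) + 270 = \left(\left(-1\right) \left(- \frac{1}{27}\right) + 1296\right) + 270 = \left(\frac{1}{27} + 1296\right) + 270 = \frac{34993}{27} + 270 = \frac{42283}{27}$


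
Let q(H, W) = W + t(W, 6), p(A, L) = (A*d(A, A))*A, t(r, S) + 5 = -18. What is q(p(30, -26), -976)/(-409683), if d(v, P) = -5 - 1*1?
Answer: 333/136561 ≈ 0.0024385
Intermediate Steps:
d(v, P) = -6 (d(v, P) = -5 - 1 = -6)
t(r, S) = -23 (t(r, S) = -5 - 18 = -23)
p(A, L) = -6*A**2 (p(A, L) = (A*(-6))*A = (-6*A)*A = -6*A**2)
q(H, W) = -23 + W (q(H, W) = W - 23 = -23 + W)
q(p(30, -26), -976)/(-409683) = (-23 - 976)/(-409683) = -999*(-1/409683) = 333/136561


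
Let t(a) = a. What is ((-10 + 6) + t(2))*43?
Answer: -86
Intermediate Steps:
((-10 + 6) + t(2))*43 = ((-10 + 6) + 2)*43 = (-4 + 2)*43 = -2*43 = -86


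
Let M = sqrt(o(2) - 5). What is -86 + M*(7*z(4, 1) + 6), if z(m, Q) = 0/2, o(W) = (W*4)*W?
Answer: -86 + 6*sqrt(11) ≈ -66.100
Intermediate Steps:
o(W) = 4*W**2 (o(W) = (4*W)*W = 4*W**2)
z(m, Q) = 0 (z(m, Q) = 0*(1/2) = 0)
M = sqrt(11) (M = sqrt(4*2**2 - 5) = sqrt(4*4 - 5) = sqrt(16 - 5) = sqrt(11) ≈ 3.3166)
-86 + M*(7*z(4, 1) + 6) = -86 + sqrt(11)*(7*0 + 6) = -86 + sqrt(11)*(0 + 6) = -86 + sqrt(11)*6 = -86 + 6*sqrt(11)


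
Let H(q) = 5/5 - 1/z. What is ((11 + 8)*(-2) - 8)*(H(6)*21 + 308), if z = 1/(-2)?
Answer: -17066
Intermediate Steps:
z = -1/2 (z = 1*(-1/2) = -1/2 ≈ -0.50000)
H(q) = 3 (H(q) = 5/5 - 1/(-1/2) = 5*(1/5) - 1*(-2) = 1 + 2 = 3)
((11 + 8)*(-2) - 8)*(H(6)*21 + 308) = ((11 + 8)*(-2) - 8)*(3*21 + 308) = (19*(-2) - 8)*(63 + 308) = (-38 - 8)*371 = -46*371 = -17066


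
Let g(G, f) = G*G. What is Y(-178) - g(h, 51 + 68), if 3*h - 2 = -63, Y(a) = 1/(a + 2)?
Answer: -654905/1584 ≈ -413.45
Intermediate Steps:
Y(a) = 1/(2 + a)
h = -61/3 (h = ⅔ + (⅓)*(-63) = ⅔ - 21 = -61/3 ≈ -20.333)
g(G, f) = G²
Y(-178) - g(h, 51 + 68) = 1/(2 - 178) - (-61/3)² = 1/(-176) - 1*3721/9 = -1/176 - 3721/9 = -654905/1584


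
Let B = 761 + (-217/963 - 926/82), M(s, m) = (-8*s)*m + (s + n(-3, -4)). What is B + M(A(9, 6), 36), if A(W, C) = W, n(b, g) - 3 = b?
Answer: -72392792/39483 ≈ -1833.5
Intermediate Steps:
n(b, g) = 3 + b
M(s, m) = s - 8*m*s (M(s, m) = (-8*s)*m + (s + (3 - 3)) = -8*m*s + (s + 0) = -8*m*s + s = s - 8*m*s)
B = 29591797/39483 (B = 761 + (-217*1/963 - 926*1/82) = 761 + (-217/963 - 463/41) = 761 - 454766/39483 = 29591797/39483 ≈ 749.48)
B + M(A(9, 6), 36) = 29591797/39483 + 9*(1 - 8*36) = 29591797/39483 + 9*(1 - 288) = 29591797/39483 + 9*(-287) = 29591797/39483 - 2583 = -72392792/39483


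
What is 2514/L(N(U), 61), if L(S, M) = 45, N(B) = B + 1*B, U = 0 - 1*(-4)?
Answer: 838/15 ≈ 55.867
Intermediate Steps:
U = 4 (U = 0 + 4 = 4)
N(B) = 2*B (N(B) = B + B = 2*B)
2514/L(N(U), 61) = 2514/45 = 2514*(1/45) = 838/15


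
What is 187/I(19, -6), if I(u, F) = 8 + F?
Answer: 187/2 ≈ 93.500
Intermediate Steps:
187/I(19, -6) = 187/(8 - 6) = 187/2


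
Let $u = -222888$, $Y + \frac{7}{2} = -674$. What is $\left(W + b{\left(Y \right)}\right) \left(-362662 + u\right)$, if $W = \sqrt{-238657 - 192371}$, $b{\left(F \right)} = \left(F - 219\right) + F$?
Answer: $921655700 - 3513300 i \sqrt{11973} \approx 9.2166 \cdot 10^{8} - 3.8443 \cdot 10^{8} i$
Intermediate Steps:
$Y = - \frac{1355}{2}$ ($Y = - \frac{7}{2} - 674 = - \frac{1355}{2} \approx -677.5$)
$b{\left(F \right)} = -219 + 2 F$ ($b{\left(F \right)} = \left(-219 + F\right) + F = -219 + 2 F$)
$W = 6 i \sqrt{11973}$ ($W = \sqrt{-431028} = 6 i \sqrt{11973} \approx 656.53 i$)
$\left(W + b{\left(Y \right)}\right) \left(-362662 + u\right) = \left(6 i \sqrt{11973} + \left(-219 + 2 \left(- \frac{1355}{2}\right)\right)\right) \left(-362662 - 222888\right) = \left(6 i \sqrt{11973} - 1574\right) \left(-585550\right) = \left(-1574 + 6 i \sqrt{11973}\right) \left(-585550\right) = 921655700 - 3513300 i \sqrt{11973}$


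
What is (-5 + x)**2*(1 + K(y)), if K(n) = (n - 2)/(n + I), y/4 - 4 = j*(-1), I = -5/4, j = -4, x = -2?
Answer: 3969/41 ≈ 96.805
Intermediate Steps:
I = -5/4 (I = -5*1/4 = -5/4 ≈ -1.2500)
y = 32 (y = 16 + 4*(-4*(-1)) = 16 + 4*4 = 16 + 16 = 32)
K(n) = (-2 + n)/(-5/4 + n) (K(n) = (n - 2)/(n - 5/4) = (-2 + n)/(-5/4 + n))
(-5 + x)**2*(1 + K(y)) = (-5 - 2)**2*(1 + 4*(-2 + 32)/(-5 + 4*32)) = (-7)**2*(1 + 4*30/(-5 + 128)) = 49*(1 + 4*30/123) = 49*(1 + 4*(1/123)*30) = 49*(1 + 40/41) = 49*(81/41) = 3969/41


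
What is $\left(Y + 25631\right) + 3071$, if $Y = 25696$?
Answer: $54398$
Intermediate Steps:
$\left(Y + 25631\right) + 3071 = \left(25696 + 25631\right) + 3071 = 51327 + 3071 = 54398$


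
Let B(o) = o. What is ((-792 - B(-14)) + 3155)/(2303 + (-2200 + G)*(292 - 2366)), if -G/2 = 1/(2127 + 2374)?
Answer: 10698877/20547532751 ≈ 0.00052069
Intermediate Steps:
G = -2/4501 (G = -2/(2127 + 2374) = -2/4501 ≈ -0.00044435)
((-792 - B(-14)) + 3155)/(2303 + (-2200 + G)*(292 - 2366)) = ((-792 - 1*(-14)) + 3155)/(2303 + (-2200 - 2/4501)*(292 - 2366)) = ((-792 + 14) + 3155)/(2303 - 9902202/4501*(-2074)) = (-778 + 3155)/(2303 + 20537166948/4501) = 2377/(20547532751/4501) = 2377*(4501/20547532751) = 10698877/20547532751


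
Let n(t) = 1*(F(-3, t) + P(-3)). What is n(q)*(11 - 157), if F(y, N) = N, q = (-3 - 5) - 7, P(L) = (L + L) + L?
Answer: 3504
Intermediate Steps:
P(L) = 3*L (P(L) = 2*L + L = 3*L)
q = -15 (q = -8 - 7 = -15)
n(t) = -9 + t (n(t) = 1*(t + 3*(-3)) = 1*(t - 9) = 1*(-9 + t) = -9 + t)
n(q)*(11 - 157) = (-9 - 15)*(11 - 157) = -24*(-146) = 3504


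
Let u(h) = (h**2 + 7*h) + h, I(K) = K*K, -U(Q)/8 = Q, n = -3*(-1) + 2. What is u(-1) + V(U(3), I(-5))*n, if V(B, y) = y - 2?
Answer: 108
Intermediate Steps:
n = 5 (n = 3 + 2 = 5)
U(Q) = -8*Q
I(K) = K**2
V(B, y) = -2 + y
u(h) = h**2 + 8*h
u(-1) + V(U(3), I(-5))*n = -(8 - 1) + (-2 + (-5)**2)*5 = -1*7 + (-2 + 25)*5 = -7 + 23*5 = -7 + 115 = 108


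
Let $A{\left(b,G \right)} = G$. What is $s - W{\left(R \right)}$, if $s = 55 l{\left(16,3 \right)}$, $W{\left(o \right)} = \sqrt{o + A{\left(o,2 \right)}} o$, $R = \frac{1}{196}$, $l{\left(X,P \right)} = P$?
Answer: $165 - \frac{\sqrt{393}}{2744} \approx 164.99$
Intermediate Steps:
$R = \frac{1}{196} \approx 0.005102$
$W{\left(o \right)} = o \sqrt{2 + o}$ ($W{\left(o \right)} = \sqrt{o + 2} o = \sqrt{2 + o} o = o \sqrt{2 + o}$)
$s = 165$ ($s = 55 \cdot 3 = 165$)
$s - W{\left(R \right)} = 165 - \frac{\sqrt{2 + \frac{1}{196}}}{196} = 165 - \frac{\sqrt{\frac{393}{196}}}{196} = 165 - \frac{\frac{1}{14} \sqrt{393}}{196} = 165 - \frac{\sqrt{393}}{2744}$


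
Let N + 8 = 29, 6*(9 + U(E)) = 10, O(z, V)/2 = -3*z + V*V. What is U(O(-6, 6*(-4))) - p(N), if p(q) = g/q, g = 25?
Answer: -179/21 ≈ -8.5238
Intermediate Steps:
O(z, V) = -6*z + 2*V² (O(z, V) = 2*(-3*z + V*V) = 2*(-3*z + V²) = 2*(V² - 3*z) = -6*z + 2*V²)
U(E) = -22/3 (U(E) = -9 + (⅙)*10 = -9 + 5/3 = -22/3)
N = 21 (N = -8 + 29 = 21)
p(q) = 25/q
U(O(-6, 6*(-4))) - p(N) = -22/3 - 25/21 = -179/21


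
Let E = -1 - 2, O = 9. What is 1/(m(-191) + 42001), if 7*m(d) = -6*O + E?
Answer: 7/293950 ≈ 2.3814e-5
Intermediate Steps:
E = -3
m(d) = -57/7 (m(d) = (-6*9 - 3)/7 = (-54 - 3)/7 = (1/7)*(-57) = -57/7)
1/(m(-191) + 42001) = 1/(-57/7 + 42001) = 1/(293950/7) = 7/293950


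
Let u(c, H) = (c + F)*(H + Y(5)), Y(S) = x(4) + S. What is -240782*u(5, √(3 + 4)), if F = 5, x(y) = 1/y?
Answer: -12641055 - 2407820*√7 ≈ -1.9012e+7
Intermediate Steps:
x(y) = 1/y
Y(S) = ¼ + S (Y(S) = 1/4 + S = ¼ + S)
u(c, H) = (5 + c)*(21/4 + H) (u(c, H) = (c + 5)*(H + (¼ + 5)) = (5 + c)*(H + 21/4) = (5 + c)*(21/4 + H))
-240782*u(5, √(3 + 4)) = -240782*(105/4 + 5*√(3 + 4) + (21/4)*5 + √(3 + 4)*5) = -240782*(105/4 + 5*√7 + 105/4 + √7*5) = -240782*(105/4 + 5*√7 + 105/4 + 5*√7) = -240782*(105/2 + 10*√7) = -12641055 - 2407820*√7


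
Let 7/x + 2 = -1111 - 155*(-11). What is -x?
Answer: -7/592 ≈ -0.011824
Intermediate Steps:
x = 7/592 (x = 7/(-2 + (-1111 - 155*(-11))) = 7/(-2 + (-1111 + 1705)) = 7/(-2 + 594) = 7/592 ≈ 0.011824)
-x = -1*7/592 = -7/592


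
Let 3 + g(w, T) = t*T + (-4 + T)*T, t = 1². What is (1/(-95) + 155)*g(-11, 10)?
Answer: 986508/95 ≈ 10384.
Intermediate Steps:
t = 1
g(w, T) = -3 + T + T*(-4 + T) (g(w, T) = -3 + (1*T + (-4 + T)*T) = -3 + (T + T*(-4 + T)) = -3 + T + T*(-4 + T))
(1/(-95) + 155)*g(-11, 10) = (1/(-95) + 155)*(-3 + 10² - 3*10) = (-1/95 + 155)*(-3 + 100 - 30) = (14724/95)*67 = 986508/95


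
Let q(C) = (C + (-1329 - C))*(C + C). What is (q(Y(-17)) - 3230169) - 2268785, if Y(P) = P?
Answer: -5453768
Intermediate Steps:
q(C) = -2658*C
(q(Y(-17)) - 3230169) - 2268785 = (-2658*(-17) - 3230169) - 2268785 = (45186 - 3230169) - 2268785 = -3184983 - 2268785 = -5453768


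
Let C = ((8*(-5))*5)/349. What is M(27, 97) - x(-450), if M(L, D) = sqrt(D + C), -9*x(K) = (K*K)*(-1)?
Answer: -22500 + sqrt(11744897)/349 ≈ -22490.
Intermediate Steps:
C = -200/349 (C = -40*5*(1/349) = -200*1/349 = -200/349 ≈ -0.57307)
x(K) = K**2/9 (x(K) = -K*K*(-1)/9 = -K**2*(-1)/9 = -(-1)*K**2/9 = K**2/9)
M(L, D) = sqrt(-200/349 + D) (M(L, D) = sqrt(D - 200/349) = sqrt(-200/349 + D))
M(27, 97) - x(-450) = sqrt(-69800 + 121801*97)/349 - (-450)**2/9 = sqrt(-69800 + 11814697)/349 - 202500/9 = sqrt(11744897)/349 - 1*22500 = sqrt(11744897)/349 - 22500 = -22500 + sqrt(11744897)/349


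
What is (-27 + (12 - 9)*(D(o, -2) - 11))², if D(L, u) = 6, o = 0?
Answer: 1764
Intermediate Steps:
(-27 + (12 - 9)*(D(o, -2) - 11))² = (-27 + (12 - 9)*(6 - 11))² = (-27 + 3*(-5))² = (-27 - 15)² = (-42)² = 1764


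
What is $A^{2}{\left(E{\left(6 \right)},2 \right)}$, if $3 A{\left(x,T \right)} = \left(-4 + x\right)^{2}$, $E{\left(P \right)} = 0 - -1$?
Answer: $9$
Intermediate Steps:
$E{\left(P \right)} = 1$ ($E{\left(P \right)} = 0 + 1 = 1$)
$A{\left(x,T \right)} = \frac{\left(-4 + x\right)^{2}}{3}$
$A^{2}{\left(E{\left(6 \right)},2 \right)} = \left(\frac{\left(-4 + 1\right)^{2}}{3}\right)^{2} = \left(\frac{\left(-3\right)^{2}}{3}\right)^{2} = \left(\frac{1}{3} \cdot 9\right)^{2} = 3^{2} = 9$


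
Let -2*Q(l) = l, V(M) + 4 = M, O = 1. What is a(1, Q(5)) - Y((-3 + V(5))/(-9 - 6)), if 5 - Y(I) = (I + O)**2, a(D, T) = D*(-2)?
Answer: -1286/225 ≈ -5.7156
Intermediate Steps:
V(M) = -4 + M
Q(l) = -l/2
a(D, T) = -2*D
Y(I) = 5 - (1 + I)**2 (Y(I) = 5 - (I + 1)**2 = 5 - (1 + I)**2)
a(1, Q(5)) - Y((-3 + V(5))/(-9 - 6)) = -2*1 - (5 - (1 + (-3 + (-4 + 5))/(-9 - 6))**2) = -2 - (5 - (1 + (-3 + 1)/(-15))**2) = -2 - (5 - (1 - 2*(-1/15))**2) = -2 - (5 - (1 + 2/15)**2) = -2 - (5 - (17/15)**2) = -2 - (5 - 1*289/225) = -2 - (5 - 289/225) = -2 - 1*836/225 = -2 - 836/225 = -1286/225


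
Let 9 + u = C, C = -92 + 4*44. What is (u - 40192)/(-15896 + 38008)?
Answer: -40117/22112 ≈ -1.8143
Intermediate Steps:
C = 84 (C = -92 + 176 = 84)
u = 75 (u = -9 + 84 = 75)
(u - 40192)/(-15896 + 38008) = (75 - 40192)/(-15896 + 38008) = -40117/22112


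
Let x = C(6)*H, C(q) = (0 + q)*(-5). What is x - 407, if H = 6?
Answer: -587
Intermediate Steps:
C(q) = -5*q (C(q) = q*(-5) = -5*q)
x = -180 (x = -5*6*6 = -30*6 = -180)
x - 407 = -180 - 407 = -587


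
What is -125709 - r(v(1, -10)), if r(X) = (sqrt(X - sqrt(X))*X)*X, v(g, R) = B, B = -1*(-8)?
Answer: -125709 - 64*sqrt(8 - 2*sqrt(2)) ≈ -1.2585e+5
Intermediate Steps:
B = 8
v(g, R) = 8
r(X) = X**2*sqrt(X - sqrt(X)) (r(X) = (X*sqrt(X - sqrt(X)))*X = X**2*sqrt(X - sqrt(X)))
-125709 - r(v(1, -10)) = -125709 - 8**2*sqrt(8 - sqrt(8)) = -125709 - 64*sqrt(8 - 2*sqrt(2))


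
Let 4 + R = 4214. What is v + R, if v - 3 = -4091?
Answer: 122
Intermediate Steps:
v = -4088 (v = 3 - 4091 = -4088)
R = 4210 (R = -4 + 4214 = 4210)
v + R = -4088 + 4210 = 122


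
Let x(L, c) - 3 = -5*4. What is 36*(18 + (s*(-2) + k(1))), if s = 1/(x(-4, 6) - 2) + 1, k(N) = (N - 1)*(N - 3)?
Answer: 11016/19 ≈ 579.79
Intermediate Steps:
k(N) = (-1 + N)*(-3 + N)
x(L, c) = -17 (x(L, c) = 3 - 5*4 = 3 - 20 = -17)
s = 18/19 (s = 1/(-17 - 2) + 1 = 1/(-19) + 1 = -1/19 + 1 = 18/19 ≈ 0.94737)
36*(18 + (s*(-2) + k(1))) = 36*(18 + ((18/19)*(-2) + (3 + 1² - 4*1))) = 36*(18 + (-36/19 + (3 + 1 - 4))) = 36*(18 + (-36/19 + 0)) = 36*(18 - 36/19) = 36*(306/19) = 11016/19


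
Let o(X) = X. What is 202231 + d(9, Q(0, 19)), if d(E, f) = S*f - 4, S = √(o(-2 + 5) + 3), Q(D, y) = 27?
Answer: 202227 + 27*√6 ≈ 2.0229e+5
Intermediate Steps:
S = √6 (S = √((-2 + 5) + 3) = √(3 + 3) = √6 ≈ 2.4495)
d(E, f) = -4 + f*√6 (d(E, f) = √6*f - 4 = f*√6 - 4 = -4 + f*√6)
202231 + d(9, Q(0, 19)) = 202231 + (-4 + 27*√6) = 202227 + 27*√6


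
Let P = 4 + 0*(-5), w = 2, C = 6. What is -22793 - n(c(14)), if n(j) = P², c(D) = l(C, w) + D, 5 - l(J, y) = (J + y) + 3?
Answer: -22809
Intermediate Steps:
P = 4 (P = 4 + 0 = 4)
l(J, y) = 2 - J - y (l(J, y) = 5 - ((J + y) + 3) = 5 - (3 + J + y) = 5 + (-3 - J - y) = 2 - J - y)
c(D) = -6 + D (c(D) = (2 - 1*6 - 1*2) + D = (2 - 6 - 2) + D = -6 + D)
n(j) = 16 (n(j) = 4² = 16)
-22793 - n(c(14)) = -22793 - 1*16 = -22793 - 16 = -22809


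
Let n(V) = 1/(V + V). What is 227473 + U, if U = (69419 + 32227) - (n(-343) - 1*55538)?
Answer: 263874703/686 ≈ 3.8466e+5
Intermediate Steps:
n(V) = 1/(2*V)
U = 107828225/686 (U = (69419 + 32227) - ((½)/(-343) - 1*55538) = 101646 - ((½)*(-1/343) - 55538) = 101646 - (-1/686 - 55538) = 101646 - 1*(-38099069/686) = 101646 + 38099069/686 = 107828225/686 ≈ 1.5718e+5)
227473 + U = 227473 + 107828225/686 = 263874703/686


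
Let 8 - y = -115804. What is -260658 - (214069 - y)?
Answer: -358915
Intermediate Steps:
y = 115812 (y = 8 - 1*(-115804) = 8 + 115804 = 115812)
-260658 - (214069 - y) = -260658 - (214069 - 1*115812) = -260658 - (214069 - 115812) = -260658 - 1*98257 = -260658 - 98257 = -358915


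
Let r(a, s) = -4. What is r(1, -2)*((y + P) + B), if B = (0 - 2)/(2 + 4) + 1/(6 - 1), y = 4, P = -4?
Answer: 8/15 ≈ 0.53333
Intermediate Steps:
B = -2/15 (B = -2/6 + 1/5 = -2*⅙ + ⅕ = -⅓ + ⅕ = -2/15 ≈ -0.13333)
r(1, -2)*((y + P) + B) = -4*((4 - 4) - 2/15) = -4*(0 - 2/15) = -4*(-2/15) = 8/15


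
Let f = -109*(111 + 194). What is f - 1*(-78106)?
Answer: 44861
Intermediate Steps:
f = -33245 (f = -109*305 = -33245)
f - 1*(-78106) = -33245 - 1*(-78106) = -33245 + 78106 = 44861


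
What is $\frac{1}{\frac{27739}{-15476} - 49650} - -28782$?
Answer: $\frac{22116409387222}{768411139} \approx 28782.0$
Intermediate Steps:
$\frac{1}{\frac{27739}{-15476} - 49650} - -28782 = \frac{1}{27739 \left(- \frac{1}{15476}\right) - 49650} + 28782 = \frac{1}{- \frac{27739}{15476} - 49650} + 28782 = \frac{1}{- \frac{768411139}{15476}} + 28782 = - \frac{15476}{768411139} + 28782 = \frac{22116409387222}{768411139}$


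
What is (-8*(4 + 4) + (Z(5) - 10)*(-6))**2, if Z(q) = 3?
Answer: 484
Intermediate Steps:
(-8*(4 + 4) + (Z(5) - 10)*(-6))**2 = (-8*(4 + 4) + (3 - 10)*(-6))**2 = (-8*8 - 7*(-6))**2 = (-64 + 42)**2 = (-22)**2 = 484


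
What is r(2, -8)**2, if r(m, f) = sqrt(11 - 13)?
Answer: -2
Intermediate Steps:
r(m, f) = I*sqrt(2) (r(m, f) = sqrt(-2) = I*sqrt(2))
r(2, -8)**2 = (I*sqrt(2))**2 = -2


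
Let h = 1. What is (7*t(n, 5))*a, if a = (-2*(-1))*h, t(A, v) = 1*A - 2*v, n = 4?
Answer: -84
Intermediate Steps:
t(A, v) = A - 2*v
a = 2 (a = -2*(-1)*1 = 2*1 = 2)
(7*t(n, 5))*a = (7*(4 - 2*5))*2 = (7*(4 - 10))*2 = (7*(-6))*2 = -42*2 = -84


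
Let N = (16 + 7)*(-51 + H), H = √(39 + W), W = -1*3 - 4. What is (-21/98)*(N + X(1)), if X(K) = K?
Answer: 1758/7 - 138*√2/7 ≈ 223.26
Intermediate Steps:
W = -7 (W = -3 - 4 = -7)
H = 4*√2 (H = √(39 - 7) = √32 = 4*√2 ≈ 5.6569)
N = -1173 + 92*√2 (N = (16 + 7)*(-51 + 4*√2) = 23*(-51 + 4*√2) = -1173 + 92*√2 ≈ -1042.9)
(-21/98)*(N + X(1)) = (-21/98)*((-1173 + 92*√2) + 1) = (-21*1/98)*(-1172 + 92*√2) = -3*(-1172 + 92*√2)/14 = 1758/7 - 138*√2/7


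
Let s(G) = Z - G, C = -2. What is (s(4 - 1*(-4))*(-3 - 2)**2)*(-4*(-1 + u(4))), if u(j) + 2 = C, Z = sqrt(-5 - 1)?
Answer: -4000 + 500*I*sqrt(6) ≈ -4000.0 + 1224.7*I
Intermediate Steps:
Z = I*sqrt(6) (Z = sqrt(-6) = I*sqrt(6) ≈ 2.4495*I)
u(j) = -4 (u(j) = -2 - 2 = -4)
s(G) = -G + I*sqrt(6) (s(G) = I*sqrt(6) - G = -G + I*sqrt(6))
(s(4 - 1*(-4))*(-3 - 2)**2)*(-4*(-1 + u(4))) = ((-(4 - 1*(-4)) + I*sqrt(6))*(-3 - 2)**2)*(-4*(-1 - 4)) = ((-(4 + 4) + I*sqrt(6))*(-5)**2)*(-4*(-5)) = ((-1*8 + I*sqrt(6))*25)*20 = ((-8 + I*sqrt(6))*25)*20 = (-200 + 25*I*sqrt(6))*20 = -4000 + 500*I*sqrt(6)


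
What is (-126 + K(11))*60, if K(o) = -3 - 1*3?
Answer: -7920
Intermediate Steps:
K(o) = -6 (K(o) = -3 - 3 = -6)
(-126 + K(11))*60 = (-126 - 6)*60 = -132*60 = -7920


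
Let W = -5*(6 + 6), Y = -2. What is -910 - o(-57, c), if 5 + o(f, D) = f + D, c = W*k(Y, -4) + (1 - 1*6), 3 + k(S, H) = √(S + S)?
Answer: -1023 + 120*I ≈ -1023.0 + 120.0*I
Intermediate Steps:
W = -60 (W = -5*12 = -60)
k(S, H) = -3 + √2*√S (k(S, H) = -3 + √(S + S) = -3 + √(2*S) = -3 + √2*√S)
c = 175 - 120*I (c = -60*(-3 + √2*√(-2)) + (1 - 1*6) = -60*(-3 + √2*(I*√2)) + (1 - 6) = -60*(-3 + 2*I) - 5 = (180 - 120*I) - 5 = 175 - 120*I ≈ 175.0 - 120.0*I)
o(f, D) = -5 + D + f (o(f, D) = -5 + (f + D) = -5 + (D + f) = -5 + D + f)
-910 - o(-57, c) = -910 - (-5 + (175 - 120*I) - 57) = -910 - (113 - 120*I) = -910 + (-113 + 120*I) = -1023 + 120*I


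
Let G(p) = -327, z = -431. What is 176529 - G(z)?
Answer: 176856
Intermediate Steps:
176529 - G(z) = 176529 - 1*(-327) = 176529 + 327 = 176856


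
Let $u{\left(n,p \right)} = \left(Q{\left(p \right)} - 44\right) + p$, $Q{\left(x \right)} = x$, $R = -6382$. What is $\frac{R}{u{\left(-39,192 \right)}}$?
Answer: $- \frac{3191}{170} \approx -18.771$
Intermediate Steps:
$u{\left(n,p \right)} = -44 + 2 p$ ($u{\left(n,p \right)} = \left(p - 44\right) + p = \left(-44 + p\right) + p = -44 + 2 p$)
$\frac{R}{u{\left(-39,192 \right)}} = - \frac{6382}{-44 + 2 \cdot 192} = - \frac{6382}{-44 + 384} = - \frac{6382}{340} = \left(-6382\right) \frac{1}{340} = - \frac{3191}{170}$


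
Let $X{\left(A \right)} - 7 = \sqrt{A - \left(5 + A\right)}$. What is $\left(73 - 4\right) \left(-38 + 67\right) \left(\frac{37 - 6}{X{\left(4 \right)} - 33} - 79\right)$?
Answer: $- \frac{36421535}{227} - \frac{20677 i \sqrt{5}}{227} \approx -1.6045 \cdot 10^{5} - 203.68 i$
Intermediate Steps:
$X{\left(A \right)} = 7 + i \sqrt{5}$ ($X{\left(A \right)} = 7 + \sqrt{A - \left(5 + A\right)} = 7 + \sqrt{-5} = 7 + i \sqrt{5}$)
$\left(73 - 4\right) \left(-38 + 67\right) \left(\frac{37 - 6}{X{\left(4 \right)} - 33} - 79\right) = \left(73 - 4\right) \left(-38 + 67\right) \left(\frac{37 - 6}{\left(7 + i \sqrt{5}\right) - 33} - 79\right) = 69 \cdot 29 \left(\frac{31}{-26 + i \sqrt{5}} - 79\right) = 2001 \left(-79 + \frac{31}{-26 + i \sqrt{5}}\right) = -158079 + \frac{62031}{-26 + i \sqrt{5}}$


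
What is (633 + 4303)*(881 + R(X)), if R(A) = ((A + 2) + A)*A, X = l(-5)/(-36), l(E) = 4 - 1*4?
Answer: 4348616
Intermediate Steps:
l(E) = 0 (l(E) = 4 - 4 = 0)
X = 0 (X = 0/(-36) = 0*(-1/36) = 0)
R(A) = A*(2 + 2*A) (R(A) = ((2 + A) + A)*A = (2 + 2*A)*A = A*(2 + 2*A))
(633 + 4303)*(881 + R(X)) = (633 + 4303)*(881 + 2*0*(1 + 0)) = 4936*(881 + 2*0*1) = 4936*(881 + 0) = 4936*881 = 4348616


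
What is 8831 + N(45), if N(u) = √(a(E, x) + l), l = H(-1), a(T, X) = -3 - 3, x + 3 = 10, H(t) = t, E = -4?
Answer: 8831 + I*√7 ≈ 8831.0 + 2.6458*I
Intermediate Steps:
x = 7 (x = -3 + 10 = 7)
a(T, X) = -6
l = -1
N(u) = I*√7 (N(u) = √(-6 - 1) = √(-7) = I*√7)
8831 + N(45) = 8831 + I*√7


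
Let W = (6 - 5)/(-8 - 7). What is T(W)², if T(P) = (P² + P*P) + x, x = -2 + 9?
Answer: 2486929/50625 ≈ 49.125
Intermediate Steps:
x = 7
W = -1/15 (W = 1/(-15) = 1*(-1/15) = -1/15 ≈ -0.066667)
T(P) = 7 + 2*P² (T(P) = (P² + P*P) + 7 = (P² + P²) + 7 = 2*P² + 7 = 7 + 2*P²)
T(W)² = (7 + 2*(-1/15)²)² = (7 + 2*(1/225))² = (7 + 2/225)² = (1577/225)² = 2486929/50625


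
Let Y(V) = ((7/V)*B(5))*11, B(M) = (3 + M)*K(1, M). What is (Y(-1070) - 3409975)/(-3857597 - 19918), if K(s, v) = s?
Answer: 608112311/691490175 ≈ 0.87942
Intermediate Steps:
B(M) = 3 + M (B(M) = (3 + M)*1 = 3 + M)
Y(V) = 616/V (Y(V) = ((7/V)*(3 + 5))*11 = ((7/V)*8)*11 = (56/V)*11 = 616/V)
(Y(-1070) - 3409975)/(-3857597 - 19918) = (616/(-1070) - 3409975)/(-3857597 - 19918) = (616*(-1/1070) - 3409975)/(-3877515) = (-308/535 - 3409975)*(-1/3877515) = -1824336933/535*(-1/3877515) = 608112311/691490175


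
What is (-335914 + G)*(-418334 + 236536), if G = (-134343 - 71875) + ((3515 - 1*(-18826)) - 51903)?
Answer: 103932825812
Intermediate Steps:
G = -235780 (G = -206218 + ((3515 + 18826) - 51903) = -206218 + (22341 - 51903) = -206218 - 29562 = -235780)
(-335914 + G)*(-418334 + 236536) = (-335914 - 235780)*(-418334 + 236536) = -571694*(-181798) = 103932825812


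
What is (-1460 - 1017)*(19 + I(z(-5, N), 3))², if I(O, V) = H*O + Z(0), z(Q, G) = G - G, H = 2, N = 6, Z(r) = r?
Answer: -894197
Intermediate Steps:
z(Q, G) = 0
I(O, V) = 2*O (I(O, V) = 2*O + 0 = 2*O)
(-1460 - 1017)*(19 + I(z(-5, N), 3))² = (-1460 - 1017)*(19 + 2*0)² = -2477*(19 + 0)² = -2477*19² = -2477*361 = -894197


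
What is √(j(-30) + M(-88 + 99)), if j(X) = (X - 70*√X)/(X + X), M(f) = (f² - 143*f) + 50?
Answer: √(-50454 + 42*I*√30)/6 ≈ 0.085345 + 37.437*I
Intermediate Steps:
M(f) = 50 + f² - 143*f
j(X) = (X - 70*√X)/(2*X) (j(X) = (X - 70*√X)/((2*X)) = (X - 70*√X)*(1/(2*X)) = (X - 70*√X)/(2*X))
√(j(-30) + M(-88 + 99)) = √((½ - (-7)*I*√30/6) + (50 + (-88 + 99)² - 143*(-88 + 99))) = √((½ - (-7)*I*√30/6) + (50 + 11² - 143*11)) = √((½ + 7*I*√30/6) + (50 + 121 - 1573)) = √((½ + 7*I*√30/6) - 1402) = √(-2803/2 + 7*I*√30/6)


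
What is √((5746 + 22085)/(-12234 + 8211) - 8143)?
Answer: 4*I*√101776685/447 ≈ 90.277*I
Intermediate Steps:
√((5746 + 22085)/(-12234 + 8211) - 8143) = √(27831/(-4023) - 8143) = √(27831*(-1/4023) - 8143) = √(-9277/1341 - 8143) = √(-10929040/1341) = 4*I*√101776685/447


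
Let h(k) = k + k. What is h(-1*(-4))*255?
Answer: 2040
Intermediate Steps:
h(k) = 2*k
h(-1*(-4))*255 = (2*(-1*(-4)))*255 = (2*4)*255 = 8*255 = 2040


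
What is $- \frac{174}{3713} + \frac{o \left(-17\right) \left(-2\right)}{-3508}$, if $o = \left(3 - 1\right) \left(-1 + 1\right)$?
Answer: $- \frac{174}{3713} \approx -0.046862$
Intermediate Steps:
$o = 0$ ($o = 2 \cdot 0 = 0$)
$- \frac{174}{3713} + \frac{o \left(-17\right) \left(-2\right)}{-3508} = - \frac{174}{3713} + \frac{0 \left(-17\right) \left(-2\right)}{-3508} = \left(-174\right) \frac{1}{3713} + 0 \left(-2\right) \left(- \frac{1}{3508}\right) = - \frac{174}{3713} + 0 \left(- \frac{1}{3508}\right) = - \frac{174}{3713} + 0 = - \frac{174}{3713}$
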